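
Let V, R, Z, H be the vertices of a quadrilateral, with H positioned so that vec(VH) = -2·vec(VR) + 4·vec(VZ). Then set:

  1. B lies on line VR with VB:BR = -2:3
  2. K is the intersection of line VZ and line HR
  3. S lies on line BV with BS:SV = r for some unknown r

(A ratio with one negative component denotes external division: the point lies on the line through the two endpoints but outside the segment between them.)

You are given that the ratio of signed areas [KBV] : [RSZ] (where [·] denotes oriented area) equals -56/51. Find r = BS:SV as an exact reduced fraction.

r = 2/5

Work in coordinates with V = (0, 0), R = (1, 0), Z = (0, 1), H = (-2, 4).
1. B lies on line VR with VB:BR = -2:3 ⇒ B = (-2, 0)
2. K is the intersection of line VZ and line HR ⇒ K = (0, 4/3)
3. With BS:SV = r, write λ = r/(r+1) so S = B + λ·(V−B); S is affine-linear in λ
Every point depending on S is an affine combination of S and λ-independent points, so each such coordinate is linear in λ; the λ² term in each signed area is a multiple of (V−B)×(V−B) = 0, so 2·[KBV] and 2·[RSZ] are each linear in λ. Evaluating at λ=0 and λ=1:
  2·[KBV] = 8/3,   2·[RSZ] = 2·λ − 3
So [KBV]:[RSZ] = (8/3) / (2·λ − 3). Setting this equal to -56/51:
  8/3 = -56/51·(2·λ − 3)  ⇒  λ = 2/7
Then r = λ/(1−λ) = (2/7)/(5/7) = 2/5. Check: with r = 2/5, S = (-10/7, 0) and [KBV]:[RSZ] = -56/51 as required.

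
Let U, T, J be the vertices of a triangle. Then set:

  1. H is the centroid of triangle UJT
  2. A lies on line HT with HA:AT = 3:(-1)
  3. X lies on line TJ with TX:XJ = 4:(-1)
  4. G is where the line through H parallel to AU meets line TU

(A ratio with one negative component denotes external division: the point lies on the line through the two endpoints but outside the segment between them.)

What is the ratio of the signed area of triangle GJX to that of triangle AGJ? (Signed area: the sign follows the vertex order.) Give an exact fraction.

[GJX]:[AGJ] = -4/13

Assign U = (0, 0), T = (1, 0), J = (0, 1) — the answer is frame-independent, so this choice is without loss of generality.
1. H is the centroid of triangle UJT ⇒ H = (1/3, 1/3)
2. A lies on line HT with HA:AT = 3:(-1) ⇒ A = (4/3, -1/6)
3. X lies on line TJ with TX:XJ = 4:(-1) ⇒ X = (-1/3, 4/3)
4. G is where the line through H parallel to AU meets line TU ⇒ G = (3, 0)
2·[GJX] = -2/3, 2·[AGJ] = 13/6
[GJX]:[AGJ] = -2/3:13/6 = -4/13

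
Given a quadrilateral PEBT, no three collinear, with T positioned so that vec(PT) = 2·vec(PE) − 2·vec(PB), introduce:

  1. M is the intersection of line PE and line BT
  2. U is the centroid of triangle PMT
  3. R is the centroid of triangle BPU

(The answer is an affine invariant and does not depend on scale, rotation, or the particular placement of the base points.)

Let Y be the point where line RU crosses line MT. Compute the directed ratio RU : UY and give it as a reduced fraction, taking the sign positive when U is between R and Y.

Assign P = (0, 0), E = (1, 0), B = (0, 1), T = (2, -2) — the answer is frame-independent, so this choice is without loss of generality.
1. M is the intersection of line PE and line BT ⇒ M = (2/3, 0)
2. U is the centroid of triangle PMT ⇒ U = (8/9, -2/3)
3. R is the centroid of triangle BPU ⇒ R = (8/27, 1/9)
line RU meets MT at Y = (8/3, -3)
U = R + t·(Y−R) with t = 1/4, so RU:UY = 1/4:3/4

RU:UY = 1/3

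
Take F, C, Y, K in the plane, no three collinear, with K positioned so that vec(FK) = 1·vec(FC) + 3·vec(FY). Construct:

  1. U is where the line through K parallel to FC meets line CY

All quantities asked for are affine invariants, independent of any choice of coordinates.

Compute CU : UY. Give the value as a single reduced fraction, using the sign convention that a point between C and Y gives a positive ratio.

CU:UY = -3/2

Set F = (0, 0), C = (1, 0), Y = (0, 1), K = (1, 3); any affine frame gives the same invariant.
1. U is where the line through K parallel to FC meets line CY ⇒ U = (-2, 3)
U = C + t·(Y−C) with t = 3, so CU:UY = t:(1−t) = 3:-2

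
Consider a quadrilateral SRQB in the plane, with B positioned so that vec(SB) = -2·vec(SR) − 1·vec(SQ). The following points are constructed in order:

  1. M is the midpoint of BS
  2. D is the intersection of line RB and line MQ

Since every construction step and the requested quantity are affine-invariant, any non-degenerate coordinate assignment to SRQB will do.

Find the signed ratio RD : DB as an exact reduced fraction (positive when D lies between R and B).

Choose coordinates S = (0, 0), R = (1, 0), Q = (0, 1), B = (-2, -1).
1. M is the midpoint of BS ⇒ M = (-1, -1/2)
2. D is the intersection of line RB and line MQ ⇒ D = (-8/7, -5/7)
D = R + t·(B−R) with t = 5/7, so RD:DB = t:(1−t) = 5/7:2/7

RD:DB = 5/2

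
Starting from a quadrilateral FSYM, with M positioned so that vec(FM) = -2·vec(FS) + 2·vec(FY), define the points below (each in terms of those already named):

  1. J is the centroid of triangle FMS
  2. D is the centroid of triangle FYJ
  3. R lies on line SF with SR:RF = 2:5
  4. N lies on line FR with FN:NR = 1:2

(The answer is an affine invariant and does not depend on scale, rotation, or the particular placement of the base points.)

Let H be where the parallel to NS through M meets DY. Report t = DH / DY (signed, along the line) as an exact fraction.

Choose coordinates F = (0, 0), S = (1, 0), Y = (0, 1), M = (-2, 2).
1. J is the centroid of triangle FMS ⇒ J = (-1/3, 2/3)
2. D is the centroid of triangle FYJ ⇒ D = (-1/9, 5/9)
3. R lies on line SF with SR:RF = 2:5 ⇒ R = (5/7, 0)
4. N lies on line FR with FN:NR = 1:2 ⇒ N = (5/21, 0)
through M parallel to NS: direction (16/21, 0); meets DY at H = (1/4, 2)
H = D + t·(Y−D) with t = 13/4

t = 13/4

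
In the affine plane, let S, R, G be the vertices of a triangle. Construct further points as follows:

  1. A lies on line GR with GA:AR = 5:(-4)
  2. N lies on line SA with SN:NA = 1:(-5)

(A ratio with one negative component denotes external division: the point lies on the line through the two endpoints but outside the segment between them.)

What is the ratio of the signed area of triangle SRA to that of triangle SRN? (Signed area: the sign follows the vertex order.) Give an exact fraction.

Choose coordinates S = (0, 0), R = (1, 0), G = (0, 1).
1. A lies on line GR with GA:AR = 5:(-4) ⇒ A = (5, -4)
2. N lies on line SA with SN:NA = 1:(-5) ⇒ N = (-5/4, 1)
2·[SRA] = -4, 2·[SRN] = 1
[SRA]:[SRN] = -4:1 = -4

[SRA]:[SRN] = -4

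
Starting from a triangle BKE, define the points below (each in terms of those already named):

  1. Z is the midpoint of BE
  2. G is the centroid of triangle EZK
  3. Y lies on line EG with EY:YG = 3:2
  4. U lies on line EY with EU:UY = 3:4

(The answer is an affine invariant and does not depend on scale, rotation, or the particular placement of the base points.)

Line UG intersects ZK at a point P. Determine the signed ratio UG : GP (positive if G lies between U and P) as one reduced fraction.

Choose coordinates B = (0, 0), K = (1, 0), E = (0, 1).
1. Z is the midpoint of BE ⇒ Z = (0, 1/2)
2. G is the centroid of triangle EZK ⇒ G = (1/3, 1/2)
3. Y lies on line EG with EY:YG = 3:2 ⇒ Y = (1/5, 7/10)
4. U lies on line EY with EU:UY = 3:4 ⇒ U = (3/35, 61/70)
line UG meets ZK at P = (1/2, 1/4)
G = U + t·(P−U) with t = 52/87, so UG:GP = 52/87:35/87

UG:GP = 52/35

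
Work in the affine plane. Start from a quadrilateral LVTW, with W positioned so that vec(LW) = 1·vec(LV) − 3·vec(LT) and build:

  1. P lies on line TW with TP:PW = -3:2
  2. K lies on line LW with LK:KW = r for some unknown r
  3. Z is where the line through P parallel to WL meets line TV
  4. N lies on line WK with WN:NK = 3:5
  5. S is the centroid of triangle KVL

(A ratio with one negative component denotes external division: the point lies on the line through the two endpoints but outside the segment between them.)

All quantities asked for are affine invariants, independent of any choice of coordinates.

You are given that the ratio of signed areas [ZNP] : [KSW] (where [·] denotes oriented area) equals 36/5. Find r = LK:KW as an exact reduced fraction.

r = -1/5

Work in coordinates with L = (0, 0), V = (1, 0), T = (0, 1), W = (1, -3).
1. P lies on line TW with TP:PW = -3:2 ⇒ P = (3, -11)
2. With LK:KW = r, write λ = r/(r+1) so K = L + λ·(W−L); K is affine-linear in λ
3. Z is where the line through P parallel to WL meets line TV ⇒ Z = (-3/2, 5/2)
4. N lies on line WK with WN:NK = 3:5 ⇒ N is an affine combination of earlier points and hence also affine-linear in λ
5. S is the centroid of triangle KVL ⇒ S is an affine combination of earlier points and hence also affine-linear in λ
Every point depending on K is an affine combination of K and λ-independent points, so each such coordinate is linear in λ; the λ² term in each signed area is a multiple of (W−L)×(W−L) = 0, so 2·[ZNP] and 2·[KSW] are each linear in λ. Evaluating at λ=0 and λ=1:
  2·[ZNP] = -9,   2·[KSW] = λ − 1
So [ZNP]:[KSW] = (-9) / (λ − 1). Setting this equal to 36/5:
  -9 = 36/5·(λ − 1)  ⇒  λ = -1/4
Then r = λ/(1−λ) = (-1/4)/(5/4) = -1/5. Check: with r = -1/5, K = (-1/4, 3/4) and [ZNP]:[KSW] = 36/5 as required.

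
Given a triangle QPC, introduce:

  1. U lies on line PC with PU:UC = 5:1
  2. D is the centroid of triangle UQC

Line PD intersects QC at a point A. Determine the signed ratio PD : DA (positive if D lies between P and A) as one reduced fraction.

Choose coordinates Q = (0, 0), P = (1, 0), C = (0, 1).
1. U lies on line PC with PU:UC = 5:1 ⇒ U = (1/6, 5/6)
2. D is the centroid of triangle UQC ⇒ D = (1/18, 11/18)
line PD meets QC at A = (0, 11/17)
D = P + t·(A−P) with t = 17/18, so PD:DA = 17/18:1/18

PD:DA = 17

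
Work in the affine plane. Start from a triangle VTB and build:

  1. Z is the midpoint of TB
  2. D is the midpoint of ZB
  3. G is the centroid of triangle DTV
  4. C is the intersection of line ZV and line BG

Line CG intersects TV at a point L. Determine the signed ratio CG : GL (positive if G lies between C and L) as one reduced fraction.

Set V = (0, 0), T = (1, 0), B = (0, 1); any affine frame gives the same invariant.
1. Z is the midpoint of TB ⇒ Z = (1/2, 1/2)
2. D is the midpoint of ZB ⇒ D = (1/4, 3/4)
3. G is the centroid of triangle DTV ⇒ G = (5/12, 1/4)
4. C is the intersection of line ZV and line BG ⇒ C = (5/14, 5/14)
line CG meets TV at L = (5/9, 0)
G = C + t·(L−C) with t = 3/10, so CG:GL = 3/10:7/10

CG:GL = 3/7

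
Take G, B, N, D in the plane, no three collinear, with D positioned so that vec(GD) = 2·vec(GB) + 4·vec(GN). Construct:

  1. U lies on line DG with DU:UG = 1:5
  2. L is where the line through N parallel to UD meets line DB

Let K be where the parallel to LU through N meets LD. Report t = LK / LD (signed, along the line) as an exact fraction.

Choose coordinates G = (0, 0), B = (1, 0), N = (0, 1), D = (2, 4).
1. U lies on line DG with DU:UG = 1:5 ⇒ U = (5/3, 10/3)
2. L is where the line through N parallel to UD meets line DB ⇒ L = (5/2, 6)
through N parallel to LU: direction (-5/6, -8/3); meets LD at K = (25/4, 21)
K = L + t·(D−L) with t = -15/2

t = -15/2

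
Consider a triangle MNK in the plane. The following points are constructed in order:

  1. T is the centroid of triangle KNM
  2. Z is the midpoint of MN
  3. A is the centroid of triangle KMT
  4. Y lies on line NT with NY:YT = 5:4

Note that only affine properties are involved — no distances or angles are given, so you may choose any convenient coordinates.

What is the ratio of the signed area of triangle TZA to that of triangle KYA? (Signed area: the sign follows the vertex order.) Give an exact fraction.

Choose coordinates M = (0, 0), N = (1, 0), K = (0, 1).
1. T is the centroid of triangle KNM ⇒ T = (1/3, 1/3)
2. Z is the midpoint of MN ⇒ Z = (1/2, 0)
3. A is the centroid of triangle KMT ⇒ A = (1/9, 4/9)
4. Y lies on line NT with NY:YT = 5:4 ⇒ Y = (17/27, 5/27)
2·[TZA] = -1/18, 2·[KYA] = -7/27
[TZA]:[KYA] = -1/18:-7/27 = 3/14

[TZA]:[KYA] = 3/14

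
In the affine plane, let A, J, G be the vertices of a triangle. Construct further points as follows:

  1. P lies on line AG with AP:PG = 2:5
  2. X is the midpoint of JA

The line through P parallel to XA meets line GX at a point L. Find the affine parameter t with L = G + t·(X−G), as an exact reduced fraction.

t = 5/7

Choose coordinates A = (0, 0), J = (1, 0), G = (0, 1).
1. P lies on line AG with AP:PG = 2:5 ⇒ P = (0, 2/7)
2. X is the midpoint of JA ⇒ X = (1/2, 0)
through P parallel to XA: direction (-1/2, 0); meets GX at L = (5/14, 2/7)
L = G + t·(X−G) with t = 5/7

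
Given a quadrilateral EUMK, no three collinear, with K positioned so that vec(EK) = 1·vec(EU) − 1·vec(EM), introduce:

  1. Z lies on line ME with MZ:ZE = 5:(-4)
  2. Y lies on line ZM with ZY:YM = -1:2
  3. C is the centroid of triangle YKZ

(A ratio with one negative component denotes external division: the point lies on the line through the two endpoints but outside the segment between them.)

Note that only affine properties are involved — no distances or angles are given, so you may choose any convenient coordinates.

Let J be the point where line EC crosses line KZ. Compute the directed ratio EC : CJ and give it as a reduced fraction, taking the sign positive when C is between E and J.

EC:CJ = -17/5

Assign E = (0, 0), U = (1, 0), M = (0, 1), K = (1, -1) — the answer is frame-independent, so this choice is without loss of generality.
1. Z lies on line ME with MZ:ZE = 5:(-4) ⇒ Z = (0, -4)
2. Y lies on line ZM with ZY:YM = -1:2 ⇒ Y = (0, -9)
3. C is the centroid of triangle YKZ ⇒ C = (1/3, -14/3)
line EC meets KZ at J = (4/17, -56/17)
C = E + t·(J−E) with t = 17/12, so EC:CJ = 17/12:-5/12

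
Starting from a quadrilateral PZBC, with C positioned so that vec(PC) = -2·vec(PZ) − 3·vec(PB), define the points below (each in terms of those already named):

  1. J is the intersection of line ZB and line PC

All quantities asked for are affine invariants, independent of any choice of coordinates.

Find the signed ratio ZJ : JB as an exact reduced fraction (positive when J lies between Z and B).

ZJ:JB = 3/2

Set P = (0, 0), Z = (1, 0), B = (0, 1), C = (-2, -3); any affine frame gives the same invariant.
1. J is the intersection of line ZB and line PC ⇒ J = (2/5, 3/5)
J = Z + t·(B−Z) with t = 3/5, so ZJ:JB = t:(1−t) = 3/5:2/5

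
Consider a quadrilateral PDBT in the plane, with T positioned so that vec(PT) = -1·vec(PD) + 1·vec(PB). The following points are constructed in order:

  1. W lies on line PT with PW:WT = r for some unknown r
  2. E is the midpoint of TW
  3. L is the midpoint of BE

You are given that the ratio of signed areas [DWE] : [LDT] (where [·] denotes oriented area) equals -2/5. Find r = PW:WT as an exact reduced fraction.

Work in coordinates with P = (0, 0), D = (1, 0), B = (0, 1), T = (-1, 1).
1. With PW:WT = r, write λ = r/(r+1) so W = P + λ·(T−P); W is affine-linear in λ
2. E is the midpoint of TW ⇒ E is an affine combination of earlier points and hence also affine-linear in λ
3. L is the midpoint of BE ⇒ L is an affine combination of earlier points and hence also affine-linear in λ
Every point depending on W is an affine combination of W and λ-independent points, so each such coordinate is linear in λ; the λ² term in each signed area is a multiple of (T−P)×(T−P) = 0, so 2·[DWE] and 2·[LDT] are each linear in λ. Evaluating at λ=0 and λ=1:
  2·[DWE] = 1/2·λ − 1/2,   2·[LDT] = -1/4·λ − 1/4
So [DWE]:[LDT] = (1/2·λ − 1/2) / (-1/4·λ − 1/4). Setting this equal to -2/5:
  1/2·λ − 1/2 = -2/5·(-1/4·λ − 1/4)  ⇒  λ = 3/2
Then r = λ/(1−λ) = (3/2)/(-1/2) = -3. Check: with r = -3, W = (-3/2, 3/2) and [DWE]:[LDT] = -2/5 as required.

r = -3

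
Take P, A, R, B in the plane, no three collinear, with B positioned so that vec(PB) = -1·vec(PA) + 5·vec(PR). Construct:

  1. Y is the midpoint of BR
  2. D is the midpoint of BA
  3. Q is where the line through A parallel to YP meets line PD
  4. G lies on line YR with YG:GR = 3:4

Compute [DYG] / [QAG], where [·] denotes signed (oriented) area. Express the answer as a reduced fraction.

[DYG]:[QAG] = -3/52

Choose coordinates P = (0, 0), A = (1, 0), R = (0, 1), B = (-1, 5).
1. Y is the midpoint of BR ⇒ Y = (-1/2, 3)
2. D is the midpoint of BA ⇒ D = (0, 5/2)
3. Q is where the line through A parallel to YP meets line PD ⇒ Q = (0, 6)
4. G lies on line YR with YG:GR = 3:4 ⇒ G = (-2/7, 15/7)
2·[DYG] = 9/28, 2·[QAG] = -39/7
[DYG]:[QAG] = 9/28:-39/7 = -3/52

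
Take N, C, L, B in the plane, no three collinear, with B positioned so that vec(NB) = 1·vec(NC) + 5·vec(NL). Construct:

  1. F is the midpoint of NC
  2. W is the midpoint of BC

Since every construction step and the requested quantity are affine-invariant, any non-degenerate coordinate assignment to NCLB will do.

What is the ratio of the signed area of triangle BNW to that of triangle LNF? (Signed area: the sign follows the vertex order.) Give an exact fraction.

[BNW]:[LNF] = 5

Set N = (0, 0), C = (1, 0), L = (0, 1), B = (1, 5); any affine frame gives the same invariant.
1. F is the midpoint of NC ⇒ F = (1/2, 0)
2. W is the midpoint of BC ⇒ W = (1, 5/2)
2·[BNW] = 5/2, 2·[LNF] = 1/2
[BNW]:[LNF] = 5/2:1/2 = 5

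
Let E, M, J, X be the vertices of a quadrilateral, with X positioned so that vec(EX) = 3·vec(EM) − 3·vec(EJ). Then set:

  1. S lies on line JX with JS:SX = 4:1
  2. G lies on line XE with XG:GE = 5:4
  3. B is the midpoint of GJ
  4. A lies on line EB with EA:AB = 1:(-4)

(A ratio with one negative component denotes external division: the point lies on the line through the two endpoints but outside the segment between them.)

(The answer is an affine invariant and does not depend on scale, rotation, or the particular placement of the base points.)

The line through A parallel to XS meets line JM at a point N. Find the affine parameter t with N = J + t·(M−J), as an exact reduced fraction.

Work in coordinates with E = (0, 0), M = (1, 0), J = (0, 1), X = (3, -3).
1. S lies on line JX with JS:SX = 4:1 ⇒ S = (12/5, -11/5)
2. G lies on line XE with XG:GE = 5:4 ⇒ G = (4/3, -4/3)
3. B is the midpoint of GJ ⇒ B = (2/3, -1/6)
4. A lies on line EB with EA:AB = 1:(-4) ⇒ A = (-2/9, 1/18)
through A parallel to XS: direction (-3/5, 4/5); meets JM at N = (-67/18, 85/18)
N = J + t·(M−J) with t = -67/18

t = -67/18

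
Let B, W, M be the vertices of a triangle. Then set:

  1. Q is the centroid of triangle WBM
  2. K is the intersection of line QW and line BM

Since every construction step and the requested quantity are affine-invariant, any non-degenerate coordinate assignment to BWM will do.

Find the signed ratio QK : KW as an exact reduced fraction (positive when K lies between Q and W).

Work in coordinates with B = (0, 0), W = (1, 0), M = (0, 1).
1. Q is the centroid of triangle WBM ⇒ Q = (1/3, 1/3)
2. K is the intersection of line QW and line BM ⇒ K = (0, 1/2)
K = Q + t·(W−Q) with t = -1/2, so QK:KW = t:(1−t) = -1/2:3/2

QK:KW = -1/3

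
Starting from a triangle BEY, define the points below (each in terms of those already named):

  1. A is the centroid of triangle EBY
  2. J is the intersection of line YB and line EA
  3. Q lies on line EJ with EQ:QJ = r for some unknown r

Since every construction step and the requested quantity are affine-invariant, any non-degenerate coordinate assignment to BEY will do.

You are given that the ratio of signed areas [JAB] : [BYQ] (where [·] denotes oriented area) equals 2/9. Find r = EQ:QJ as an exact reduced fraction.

Assign B = (0, 0), E = (1, 0), Y = (0, 1) — the answer is frame-independent, so this choice is without loss of generality.
1. A is the centroid of triangle EBY ⇒ A = (1/3, 1/3)
2. J is the intersection of line YB and line EA ⇒ J = (0, 1/2)
3. With EQ:QJ = r, write λ = r/(r+1) so Q = E + λ·(J−E); Q is affine-linear in λ
Every point depending on Q is an affine combination of Q and λ-independent points, so each such coordinate is linear in λ; the λ² term in each signed area is a multiple of (J−E)×(J−E) = 0, so 2·[JAB] and 2·[BYQ] are each linear in λ. Evaluating at λ=0 and λ=1:
  2·[JAB] = -1/6,   2·[BYQ] = λ − 1
So [JAB]:[BYQ] = (-1/6) / (λ − 1). Setting this equal to 2/9:
  -1/6 = 2/9·(λ − 1)  ⇒  λ = 1/4
Then r = λ/(1−λ) = (1/4)/(3/4) = 1/3. Check: with r = 1/3, Q = (3/4, 1/8) and [JAB]:[BYQ] = 2/9 as required.

r = 1/3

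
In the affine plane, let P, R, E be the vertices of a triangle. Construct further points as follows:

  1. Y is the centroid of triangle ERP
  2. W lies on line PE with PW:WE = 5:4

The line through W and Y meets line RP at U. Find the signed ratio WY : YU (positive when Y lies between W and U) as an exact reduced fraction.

Choose coordinates P = (0, 0), R = (1, 0), E = (0, 1).
1. Y is the centroid of triangle ERP ⇒ Y = (1/3, 1/3)
2. W lies on line PE with PW:WE = 5:4 ⇒ W = (0, 5/9)
line WY meets RP at U = (5/6, 0)
Y = W + t·(U−W) with t = 2/5, so WY:YU = 2/5:3/5

WY:YU = 2/3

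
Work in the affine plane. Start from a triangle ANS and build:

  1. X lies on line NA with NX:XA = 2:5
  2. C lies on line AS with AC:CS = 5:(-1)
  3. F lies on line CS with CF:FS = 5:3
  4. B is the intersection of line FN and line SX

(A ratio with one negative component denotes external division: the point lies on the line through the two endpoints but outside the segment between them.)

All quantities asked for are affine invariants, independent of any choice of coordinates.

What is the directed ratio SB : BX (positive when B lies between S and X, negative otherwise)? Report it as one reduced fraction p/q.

SB:BX = -3/10

Set A = (0, 0), N = (1, 0), S = (0, 1); any affine frame gives the same invariant.
1. X lies on line NA with NX:XA = 2:5 ⇒ X = (5/7, 0)
2. C lies on line AS with AC:CS = 5:(-1) ⇒ C = (0, 5/4)
3. F lies on line CS with CF:FS = 5:3 ⇒ F = (0, 35/32)
4. B is the intersection of line FN and line SX ⇒ B = (-15/49, 10/7)
B = S + t·(X−S) with t = -3/7, so SB:BX = t:(1−t) = -3/7:10/7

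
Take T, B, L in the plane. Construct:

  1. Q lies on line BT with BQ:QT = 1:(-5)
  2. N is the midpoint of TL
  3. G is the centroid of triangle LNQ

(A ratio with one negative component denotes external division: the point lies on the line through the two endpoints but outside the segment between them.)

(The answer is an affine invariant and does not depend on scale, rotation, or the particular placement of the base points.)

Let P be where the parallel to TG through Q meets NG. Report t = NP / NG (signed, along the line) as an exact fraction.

Assign T = (0, 0), B = (1, 0), L = (0, 1) — the answer is frame-independent, so this choice is without loss of generality.
1. Q lies on line BT with BQ:QT = 1:(-5) ⇒ Q = (5/4, 0)
2. N is the midpoint of TL ⇒ N = (0, 1/2)
3. G is the centroid of triangle LNQ ⇒ G = (5/12, 1/2)
through Q parallel to TG: direction (5/12, 1/2); meets NG at P = (5/3, 1/2)
P = N + t·(G−N) with t = 4

t = 4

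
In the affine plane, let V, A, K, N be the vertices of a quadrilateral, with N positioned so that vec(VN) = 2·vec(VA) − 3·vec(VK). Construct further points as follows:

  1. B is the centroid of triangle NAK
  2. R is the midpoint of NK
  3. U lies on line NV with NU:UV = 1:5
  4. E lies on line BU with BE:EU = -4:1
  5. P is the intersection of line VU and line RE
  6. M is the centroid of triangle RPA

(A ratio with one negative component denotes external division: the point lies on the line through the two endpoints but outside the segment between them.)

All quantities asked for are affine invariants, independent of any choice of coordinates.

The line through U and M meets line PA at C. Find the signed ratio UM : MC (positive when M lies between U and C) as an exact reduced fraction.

Work in coordinates with V = (0, 0), A = (1, 0), K = (0, 1), N = (2, -3).
1. B is the centroid of triangle NAK ⇒ B = (1, -2/3)
2. R is the midpoint of NK ⇒ R = (1, -1)
3. U lies on line NV with NU:UV = 1:5 ⇒ U = (5/3, -5/2)
4. E lies on line BU with BE:EU = -4:1 ⇒ E = (17/9, -28/9)
5. P is the intersection of line VU and line RE ⇒ P = (11/7, -33/14)
6. M is the centroid of triangle RPA ⇒ M = (25/21, -47/42)
line UM meets PA at C = (215/147, -187/98)
M = U + t·(C−U) with t = 7/3, so UM:MC = 7/3:-4/3

UM:MC = -7/4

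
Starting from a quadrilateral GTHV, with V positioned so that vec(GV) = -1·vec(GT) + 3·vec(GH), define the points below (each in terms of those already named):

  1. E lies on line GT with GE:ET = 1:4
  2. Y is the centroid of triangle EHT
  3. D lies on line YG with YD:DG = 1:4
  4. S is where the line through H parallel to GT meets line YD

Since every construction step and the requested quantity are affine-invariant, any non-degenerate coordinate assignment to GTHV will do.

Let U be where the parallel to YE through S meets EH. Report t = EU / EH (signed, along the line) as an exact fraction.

t = -1/2

Work in coordinates with G = (0, 0), T = (1, 0), H = (0, 1), V = (-1, 3).
1. E lies on line GT with GE:ET = 1:4 ⇒ E = (1/5, 0)
2. Y is the centroid of triangle EHT ⇒ Y = (2/5, 1/3)
3. D lies on line YG with YD:DG = 1:4 ⇒ D = (8/25, 4/15)
4. S is where the line through H parallel to GT meets line YD ⇒ S = (6/5, 1)
through S parallel to YE: direction (-1/5, -1/3); meets EH at U = (3/10, -1/2)
U = E + t·(H−E) with t = -1/2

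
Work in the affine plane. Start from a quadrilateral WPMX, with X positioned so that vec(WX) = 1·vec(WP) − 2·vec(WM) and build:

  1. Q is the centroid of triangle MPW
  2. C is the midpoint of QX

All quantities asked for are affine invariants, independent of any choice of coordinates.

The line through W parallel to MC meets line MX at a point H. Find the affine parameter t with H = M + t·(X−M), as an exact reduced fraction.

Assign W = (0, 0), P = (1, 0), M = (0, 1), X = (1, -2) — the answer is frame-independent, so this choice is without loss of generality.
1. Q is the centroid of triangle MPW ⇒ Q = (1/3, 1/3)
2. C is the midpoint of QX ⇒ C = (2/3, -5/6)
through W parallel to MC: direction (2/3, -11/6); meets MX at H = (4, -11)
H = M + t·(X−M) with t = 4

t = 4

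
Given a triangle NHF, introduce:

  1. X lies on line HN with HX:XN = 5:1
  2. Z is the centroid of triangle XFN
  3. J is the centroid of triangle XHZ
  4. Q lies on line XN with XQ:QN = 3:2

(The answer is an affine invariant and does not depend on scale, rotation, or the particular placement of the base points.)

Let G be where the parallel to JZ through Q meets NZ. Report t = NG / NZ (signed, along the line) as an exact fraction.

Assign N = (0, 0), H = (1, 0), F = (0, 1) — the answer is frame-independent, so this choice is without loss of generality.
1. X lies on line HN with HX:XN = 5:1 ⇒ X = (1/6, 0)
2. Z is the centroid of triangle XFN ⇒ Z = (1/18, 1/3)
3. J is the centroid of triangle XHZ ⇒ J = (11/27, 1/9)
4. Q lies on line XN with XQ:QN = 3:2 ⇒ Q = (1/15, 0)
through Q parallel to JZ: direction (-19/54, 2/9); meets NZ at G = (2/315, 4/105)
G = N + t·(Z−N) with t = 4/35

t = 4/35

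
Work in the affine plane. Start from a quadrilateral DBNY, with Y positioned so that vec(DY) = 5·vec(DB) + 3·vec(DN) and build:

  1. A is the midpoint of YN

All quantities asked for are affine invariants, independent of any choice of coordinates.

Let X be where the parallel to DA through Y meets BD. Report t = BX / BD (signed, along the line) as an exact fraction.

t = -1/4

Set D = (0, 0), B = (1, 0), N = (0, 1), Y = (5, 3); any affine frame gives the same invariant.
1. A is the midpoint of YN ⇒ A = (5/2, 2)
through Y parallel to DA: direction (5/2, 2); meets BD at X = (5/4, 0)
X = B + t·(D−B) with t = -1/4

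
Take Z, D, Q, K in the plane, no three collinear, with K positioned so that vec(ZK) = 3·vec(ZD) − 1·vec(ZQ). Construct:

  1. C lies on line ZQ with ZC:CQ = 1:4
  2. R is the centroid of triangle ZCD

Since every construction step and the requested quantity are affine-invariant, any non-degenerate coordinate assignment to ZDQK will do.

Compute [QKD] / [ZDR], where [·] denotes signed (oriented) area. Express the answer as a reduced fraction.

Work in coordinates with Z = (0, 0), D = (1, 0), Q = (0, 1), K = (3, -1).
1. C lies on line ZQ with ZC:CQ = 1:4 ⇒ C = (0, 1/5)
2. R is the centroid of triangle ZCD ⇒ R = (1/3, 1/15)
2·[QKD] = -1, 2·[ZDR] = 1/15
[QKD]:[ZDR] = -1:1/15 = -15

[QKD]:[ZDR] = -15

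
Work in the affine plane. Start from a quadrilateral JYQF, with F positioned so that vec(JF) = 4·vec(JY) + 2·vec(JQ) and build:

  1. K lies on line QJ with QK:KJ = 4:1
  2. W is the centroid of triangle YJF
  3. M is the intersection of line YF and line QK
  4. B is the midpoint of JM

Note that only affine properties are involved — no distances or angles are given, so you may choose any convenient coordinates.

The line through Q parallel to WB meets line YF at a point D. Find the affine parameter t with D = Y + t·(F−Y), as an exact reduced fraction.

Set J = (0, 0), Y = (1, 0), Q = (0, 1), F = (4, 2); any affine frame gives the same invariant.
1. K lies on line QJ with QK:KJ = 4:1 ⇒ K = (0, 1/5)
2. W is the centroid of triangle YJF ⇒ W = (5/3, 2/3)
3. M is the intersection of line YF and line QK ⇒ M = (0, -2/3)
4. B is the midpoint of JM ⇒ B = (0, -1/3)
through Q parallel to WB: direction (-5/3, -1); meets YF at D = (25, 16)
D = Y + t·(F−Y) with t = 8

t = 8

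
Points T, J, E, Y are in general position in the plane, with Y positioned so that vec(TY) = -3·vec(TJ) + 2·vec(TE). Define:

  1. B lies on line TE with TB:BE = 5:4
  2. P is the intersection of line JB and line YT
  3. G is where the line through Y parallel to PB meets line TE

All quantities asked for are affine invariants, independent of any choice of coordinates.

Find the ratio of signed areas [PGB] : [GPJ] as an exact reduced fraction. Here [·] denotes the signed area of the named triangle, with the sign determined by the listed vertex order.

[PGB]:[GPJ] = -5/6

Choose coordinates T = (0, 0), J = (1, 0), E = (0, 1), Y = (-3, 2).
1. B lies on line TE with TB:BE = 5:4 ⇒ B = (0, 5/9)
2. P is the intersection of line JB and line YT ⇒ P = (-5, 10/3)
3. G is where the line through Y parallel to PB meets line TE ⇒ G = (0, 1/3)
2·[PGB] = 10/9, 2·[GPJ] = -4/3
[PGB]:[GPJ] = 10/9:-4/3 = -5/6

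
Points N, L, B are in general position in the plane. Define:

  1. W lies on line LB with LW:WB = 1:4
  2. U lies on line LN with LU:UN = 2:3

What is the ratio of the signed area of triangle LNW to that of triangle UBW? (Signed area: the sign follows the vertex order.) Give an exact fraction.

Choose coordinates N = (0, 0), L = (1, 0), B = (0, 1).
1. W lies on line LB with LW:WB = 1:4 ⇒ W = (4/5, 1/5)
2. U lies on line LN with LU:UN = 2:3 ⇒ U = (3/5, 0)
2·[LNW] = -1/5, 2·[UBW] = -8/25
[LNW]:[UBW] = -1/5:-8/25 = 5/8

[LNW]:[UBW] = 5/8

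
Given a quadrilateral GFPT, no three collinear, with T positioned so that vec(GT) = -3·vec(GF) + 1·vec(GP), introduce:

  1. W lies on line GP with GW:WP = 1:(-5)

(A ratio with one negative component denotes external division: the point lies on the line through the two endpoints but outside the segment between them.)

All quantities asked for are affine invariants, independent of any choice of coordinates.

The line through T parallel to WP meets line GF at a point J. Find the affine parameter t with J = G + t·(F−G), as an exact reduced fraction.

Work in coordinates with G = (0, 0), F = (1, 0), P = (0, 1), T = (-3, 1).
1. W lies on line GP with GW:WP = 1:(-5) ⇒ W = (0, -1/4)
through T parallel to WP: direction (0, 5/4); meets GF at J = (-3, 0)
J = G + t·(F−G) with t = -3

t = -3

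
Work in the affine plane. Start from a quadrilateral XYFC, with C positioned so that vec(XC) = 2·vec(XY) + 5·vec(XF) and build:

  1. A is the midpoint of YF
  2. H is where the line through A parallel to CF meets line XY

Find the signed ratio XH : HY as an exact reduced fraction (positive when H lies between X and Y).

XH:HY = 1/3

Set X = (0, 0), Y = (1, 0), F = (0, 1), C = (2, 5); any affine frame gives the same invariant.
1. A is the midpoint of YF ⇒ A = (1/2, 1/2)
2. H is where the line through A parallel to CF meets line XY ⇒ H = (1/4, 0)
H = X + t·(Y−X) with t = 1/4, so XH:HY = t:(1−t) = 1/4:3/4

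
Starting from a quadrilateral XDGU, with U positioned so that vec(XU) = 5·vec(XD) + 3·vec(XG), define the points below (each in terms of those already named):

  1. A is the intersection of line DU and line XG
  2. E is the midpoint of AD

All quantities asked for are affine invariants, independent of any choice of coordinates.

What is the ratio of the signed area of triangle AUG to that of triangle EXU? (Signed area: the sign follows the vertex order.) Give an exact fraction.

[AUG]:[EXU] = -70/27

Set X = (0, 0), D = (1, 0), G = (0, 1), U = (5, 3); any affine frame gives the same invariant.
1. A is the intersection of line DU and line XG ⇒ A = (0, -3/4)
2. E is the midpoint of AD ⇒ E = (1/2, -3/8)
2·[AUG] = 35/4, 2·[EXU] = -27/8
[AUG]:[EXU] = 35/4:-27/8 = -70/27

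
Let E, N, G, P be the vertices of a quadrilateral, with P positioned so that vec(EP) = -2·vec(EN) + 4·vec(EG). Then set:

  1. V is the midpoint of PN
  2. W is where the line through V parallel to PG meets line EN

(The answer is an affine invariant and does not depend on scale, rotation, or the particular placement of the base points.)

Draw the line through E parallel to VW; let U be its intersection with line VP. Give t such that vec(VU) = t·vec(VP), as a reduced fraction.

t = 5

Assign E = (0, 0), N = (1, 0), G = (0, 1), P = (-2, 4) — the answer is frame-independent, so this choice is without loss of generality.
1. V is the midpoint of PN ⇒ V = (-1/2, 2)
2. W is where the line through V parallel to PG meets line EN ⇒ W = (5/6, 0)
through E parallel to VW: direction (4/3, -2); meets VP at U = (-8, 12)
U = V + t·(P−V) with t = 5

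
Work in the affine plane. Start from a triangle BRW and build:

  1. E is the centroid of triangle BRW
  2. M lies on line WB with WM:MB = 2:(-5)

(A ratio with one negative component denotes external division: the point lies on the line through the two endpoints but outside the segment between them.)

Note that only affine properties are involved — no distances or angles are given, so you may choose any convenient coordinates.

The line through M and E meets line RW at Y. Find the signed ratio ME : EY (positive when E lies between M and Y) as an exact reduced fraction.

Work in coordinates with B = (0, 0), R = (1, 0), W = (0, 1).
1. E is the centroid of triangle BRW ⇒ E = (1/3, 1/3)
2. M lies on line WB with WM:MB = 2:(-5) ⇒ M = (0, 5/3)
line ME meets RW at Y = (2/9, 7/9)
E = M + t·(Y−M) with t = 3/2, so ME:EY = 3/2:-1/2

ME:EY = -3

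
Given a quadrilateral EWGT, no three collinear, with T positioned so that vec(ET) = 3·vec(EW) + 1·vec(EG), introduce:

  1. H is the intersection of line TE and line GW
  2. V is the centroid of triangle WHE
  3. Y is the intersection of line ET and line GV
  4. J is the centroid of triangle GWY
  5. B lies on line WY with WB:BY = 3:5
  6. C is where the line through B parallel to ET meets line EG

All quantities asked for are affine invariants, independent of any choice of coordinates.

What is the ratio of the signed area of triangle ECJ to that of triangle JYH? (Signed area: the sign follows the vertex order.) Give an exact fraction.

Choose coordinates E = (0, 0), W = (1, 0), G = (0, 1), T = (3, 1).
1. H is the intersection of line TE and line GW ⇒ H = (3/4, 1/4)
2. V is the centroid of triangle WHE ⇒ V = (7/12, 1/12)
3. Y is the intersection of line ET and line GV ⇒ Y = (21/40, 7/40)
4. J is the centroid of triangle GWY ⇒ J = (61/120, 47/120)
5. B lies on line WY with WB:BY = 3:5 ⇒ B = (263/320, 21/320)
6. C is where the line through B parallel to ET meets line EG ⇒ C = (0, -5/24)
2·[ECJ] = 61/576, 2·[JYH] = 1/20
[ECJ]:[JYH] = 61/576:1/20 = 305/144

[ECJ]:[JYH] = 305/144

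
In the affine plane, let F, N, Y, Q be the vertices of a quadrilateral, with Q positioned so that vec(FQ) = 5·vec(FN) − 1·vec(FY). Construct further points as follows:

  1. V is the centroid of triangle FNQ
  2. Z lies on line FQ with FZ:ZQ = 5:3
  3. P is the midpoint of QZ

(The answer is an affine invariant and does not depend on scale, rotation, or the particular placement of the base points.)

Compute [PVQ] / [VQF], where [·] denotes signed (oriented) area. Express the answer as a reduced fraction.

[PVQ]:[VQF] = 3/16

Assign F = (0, 0), N = (1, 0), Y = (0, 1), Q = (5, -1) — the answer is frame-independent, so this choice is without loss of generality.
1. V is the centroid of triangle FNQ ⇒ V = (2, -1/3)
2. Z lies on line FQ with FZ:ZQ = 5:3 ⇒ Z = (25/8, -5/8)
3. P is the midpoint of QZ ⇒ P = (65/16, -13/16)
2·[PVQ] = -1/16, 2·[VQF] = -1/3
[PVQ]:[VQF] = -1/16:-1/3 = 3/16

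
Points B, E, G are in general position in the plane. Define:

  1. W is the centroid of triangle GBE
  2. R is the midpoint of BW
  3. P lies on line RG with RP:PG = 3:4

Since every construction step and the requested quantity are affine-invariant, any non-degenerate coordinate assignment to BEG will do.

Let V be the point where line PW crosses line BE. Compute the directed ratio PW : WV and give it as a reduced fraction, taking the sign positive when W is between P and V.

Choose coordinates B = (0, 0), E = (1, 0), G = (0, 1).
1. W is the centroid of triangle GBE ⇒ W = (1/3, 1/3)
2. R is the midpoint of BW ⇒ R = (1/6, 1/6)
3. P lies on line RG with RP:PG = 3:4 ⇒ P = (2/21, 11/21)
line PW meets BE at V = (3/4, 0)
W = P + t·(V−P) with t = 4/11, so PW:WV = 4/11:7/11

PW:WV = 4/7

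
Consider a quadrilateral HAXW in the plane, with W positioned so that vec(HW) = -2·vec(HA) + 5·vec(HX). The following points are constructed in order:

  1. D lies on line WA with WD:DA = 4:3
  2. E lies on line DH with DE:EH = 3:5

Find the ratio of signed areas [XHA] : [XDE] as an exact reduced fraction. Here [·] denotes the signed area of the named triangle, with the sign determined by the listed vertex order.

Set H = (0, 0), A = (1, 0), X = (0, 1), W = (-2, 5); any affine frame gives the same invariant.
1. D lies on line WA with WD:DA = 4:3 ⇒ D = (-2/7, 15/7)
2. E lies on line DH with DE:EH = 3:5 ⇒ E = (-5/28, 75/56)
2·[XHA] = 1, 2·[XDE] = 3/28
[XHA]:[XDE] = 1:3/28 = 28/3

[XHA]:[XDE] = 28/3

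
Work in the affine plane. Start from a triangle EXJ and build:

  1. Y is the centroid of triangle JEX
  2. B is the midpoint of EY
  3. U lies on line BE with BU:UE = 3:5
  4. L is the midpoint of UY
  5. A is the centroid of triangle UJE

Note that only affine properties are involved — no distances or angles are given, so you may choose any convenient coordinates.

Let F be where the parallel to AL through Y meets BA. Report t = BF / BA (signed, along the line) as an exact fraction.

Choose coordinates E = (0, 0), X = (1, 0), J = (0, 1).
1. Y is the centroid of triangle JEX ⇒ Y = (1/3, 1/3)
2. B is the midpoint of EY ⇒ B = (1/6, 1/6)
3. U lies on line BE with BU:UE = 3:5 ⇒ U = (5/48, 5/48)
4. L is the midpoint of UY ⇒ L = (7/32, 7/32)
5. A is the centroid of triangle UJE ⇒ A = (5/144, 53/144)
through Y parallel to AL: direction (53/288, -43/288); meets BA at F = (-23/90, 73/90)
F = B + t·(A−B) with t = 16/5

t = 16/5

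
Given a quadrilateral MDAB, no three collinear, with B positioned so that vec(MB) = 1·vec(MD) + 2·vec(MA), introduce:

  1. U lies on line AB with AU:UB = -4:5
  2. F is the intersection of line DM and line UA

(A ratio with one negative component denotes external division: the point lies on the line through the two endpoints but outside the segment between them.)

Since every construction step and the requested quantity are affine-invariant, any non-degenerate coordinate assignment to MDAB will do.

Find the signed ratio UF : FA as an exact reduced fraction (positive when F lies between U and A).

UF:FA = 3

Work in coordinates with M = (0, 0), D = (1, 0), A = (0, 1), B = (1, 2).
1. U lies on line AB with AU:UB = -4:5 ⇒ U = (-4, -3)
2. F is the intersection of line DM and line UA ⇒ F = (-1, 0)
F = U + t·(A−U) with t = 3/4, so UF:FA = t:(1−t) = 3/4:1/4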